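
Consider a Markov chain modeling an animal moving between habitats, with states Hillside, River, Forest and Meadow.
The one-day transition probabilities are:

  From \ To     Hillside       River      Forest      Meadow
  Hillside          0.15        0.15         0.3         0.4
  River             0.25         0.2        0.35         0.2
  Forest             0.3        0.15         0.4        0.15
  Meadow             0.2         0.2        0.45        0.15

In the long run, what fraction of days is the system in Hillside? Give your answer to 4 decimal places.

0.2346

Let the stationary distribution be π with π = πP and π_1 + π_2 + π_3 + π_4 = 1.
π_1 = 0.15·π_1 + 0.25·π_2 + 0.3·π_3 + 0.2·π_4
π_2 = 0.15·π_1 + 0.2·π_2 + 0.15·π_3 + 0.2·π_4
π_3 = 0.3·π_1 + 0.35·π_2 + 0.4·π_3 + 0.45·π_4
Solving with the normalization constraint gives π = (0.2346, 0.1693, 0.3789, 0.2171).
So the stationary probability of Hillside is 0.2346.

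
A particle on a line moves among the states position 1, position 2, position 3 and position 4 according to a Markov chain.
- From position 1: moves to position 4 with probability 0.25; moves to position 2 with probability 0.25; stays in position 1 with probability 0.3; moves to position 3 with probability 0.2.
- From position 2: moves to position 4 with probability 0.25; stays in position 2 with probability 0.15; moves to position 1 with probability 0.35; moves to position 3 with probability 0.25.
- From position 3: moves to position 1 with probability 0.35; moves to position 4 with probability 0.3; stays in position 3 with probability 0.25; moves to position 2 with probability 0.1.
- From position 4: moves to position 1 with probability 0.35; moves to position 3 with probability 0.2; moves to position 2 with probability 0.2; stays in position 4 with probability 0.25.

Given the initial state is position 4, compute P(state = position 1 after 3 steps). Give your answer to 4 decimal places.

0.3334

Propagate the distribution vector 3 steps from position 4.
After 0 steps: (0.0000, 0.0000, 0.0000, 1.0000)
After 1 step: (0.3500, 0.2000, 0.2000, 0.2500)
After 2 steps: (0.3325, 0.1875, 0.2200, 0.2600)
After 3 steps: (0.3334, 0.1853, 0.2204, 0.2610)
P(in position 1 after 3 steps) = 0.3334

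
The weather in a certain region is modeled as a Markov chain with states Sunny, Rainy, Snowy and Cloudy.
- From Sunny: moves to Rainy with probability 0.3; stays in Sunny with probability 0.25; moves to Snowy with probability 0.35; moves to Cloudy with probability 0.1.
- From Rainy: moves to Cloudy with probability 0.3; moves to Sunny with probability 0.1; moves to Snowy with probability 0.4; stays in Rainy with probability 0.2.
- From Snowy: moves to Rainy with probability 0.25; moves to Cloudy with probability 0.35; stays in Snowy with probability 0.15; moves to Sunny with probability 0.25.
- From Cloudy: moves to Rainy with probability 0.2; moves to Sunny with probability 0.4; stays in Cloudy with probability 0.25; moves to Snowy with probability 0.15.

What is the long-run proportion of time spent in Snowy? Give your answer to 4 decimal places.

Let the stationary distribution be π with π = πP and π_1 + π_2 + π_3 + π_4 = 1.
π_1 = 0.25·π_1 + 0.1·π_2 + 0.25·π_3 + 0.4·π_4
π_2 = 0.3·π_1 + 0.2·π_2 + 0.25·π_3 + 0.2·π_4
π_3 = 0.35·π_1 + 0.4·π_2 + 0.15·π_3 + 0.15·π_4
Solving with the normalization constraint gives π = (0.2518, 0.2382, 0.2599, 0.2501).
So the stationary probability of Snowy is 0.2599.

0.2599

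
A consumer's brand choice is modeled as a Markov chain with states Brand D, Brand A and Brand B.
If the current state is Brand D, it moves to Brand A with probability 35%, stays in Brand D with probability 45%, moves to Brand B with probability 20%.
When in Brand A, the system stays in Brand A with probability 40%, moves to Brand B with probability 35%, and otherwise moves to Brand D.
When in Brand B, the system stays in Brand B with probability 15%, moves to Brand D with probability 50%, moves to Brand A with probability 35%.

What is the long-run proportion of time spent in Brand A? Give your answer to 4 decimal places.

0.3684

Let the stationary distribution be π with π = πP and π_1 + π_2 + π_3 = 1.
π_1 = 0.45·π_1 + 0.25·π_2 + 0.5·π_3
π_2 = 0.35·π_1 + 0.4·π_2 + 0.35·π_3
Solving with the normalization constraint gives π = (0.3885, 0.3684, 0.2431).
So the stationary probability of Brand A is 0.3684.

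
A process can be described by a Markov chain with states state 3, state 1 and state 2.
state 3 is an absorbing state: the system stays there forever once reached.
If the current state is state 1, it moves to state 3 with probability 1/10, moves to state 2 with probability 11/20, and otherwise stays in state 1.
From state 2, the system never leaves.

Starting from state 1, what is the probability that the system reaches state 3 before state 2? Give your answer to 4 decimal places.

Let h(s) be the probability of absorption at state 3 starting from transient state s. Then h(state 3) = 1 and h(state 2) = 0. By first-step analysis:
h(state 1) = 0.1·1 + 0.35·h(state 1) + 0.55·0
Solving: h(state 1) = 0.1538.
Starting from state 1, the probability is 0.1538.

0.1538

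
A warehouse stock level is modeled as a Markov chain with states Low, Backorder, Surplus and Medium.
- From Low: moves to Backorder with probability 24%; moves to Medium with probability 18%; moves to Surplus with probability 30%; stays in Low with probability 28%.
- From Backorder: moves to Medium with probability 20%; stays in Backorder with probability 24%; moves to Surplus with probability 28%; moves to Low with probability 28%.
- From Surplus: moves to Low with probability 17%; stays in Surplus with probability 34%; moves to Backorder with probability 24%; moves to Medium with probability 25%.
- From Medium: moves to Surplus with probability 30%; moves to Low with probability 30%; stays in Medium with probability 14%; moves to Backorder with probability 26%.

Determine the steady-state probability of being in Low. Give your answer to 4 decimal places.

0.2502

Let the stationary distribution be π with π = πP and π_1 + π_2 + π_3 + π_4 = 1.
π_1 = 0.28·π_1 + 0.28·π_2 + 0.17·π_3 + 0.3·π_4
π_2 = 0.24·π_1 + 0.24·π_2 + 0.24·π_3 + 0.26·π_4
π_3 = 0.3·π_1 + 0.28·π_2 + 0.34·π_3 + 0.3·π_4
Solving with the normalization constraint gives π = (0.2502, 0.2440, 0.3074, 0.1985).
So the stationary probability of Low is 0.2502.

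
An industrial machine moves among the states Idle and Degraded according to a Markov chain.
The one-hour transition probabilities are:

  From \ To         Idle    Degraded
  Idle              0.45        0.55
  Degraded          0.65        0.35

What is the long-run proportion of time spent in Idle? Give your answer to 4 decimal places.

0.5417

Let the stationary distribution be π with π = πP and π_1 + π_2 = 1.
π_1 = 0.45·π_1 + 0.65·π_2
Solving with the normalization constraint gives π = (0.5417, 0.4583).
So the stationary probability of Idle is 0.5417.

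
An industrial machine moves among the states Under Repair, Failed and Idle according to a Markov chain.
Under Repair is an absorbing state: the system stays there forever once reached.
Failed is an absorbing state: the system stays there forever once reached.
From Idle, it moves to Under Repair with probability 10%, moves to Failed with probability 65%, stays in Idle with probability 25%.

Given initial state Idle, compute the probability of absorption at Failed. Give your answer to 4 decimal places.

Let h(s) be the probability of absorption at Failed starting from transient state s. Then h(Failed) = 1 and h(Under Repair) = 0. By first-step analysis:
h(Idle) = 0.1·0 + 0.65·1 + 0.25·h(Idle)
Solving: h(Idle) = 0.8667.
Starting from Idle, the probability is 0.8667.

0.8667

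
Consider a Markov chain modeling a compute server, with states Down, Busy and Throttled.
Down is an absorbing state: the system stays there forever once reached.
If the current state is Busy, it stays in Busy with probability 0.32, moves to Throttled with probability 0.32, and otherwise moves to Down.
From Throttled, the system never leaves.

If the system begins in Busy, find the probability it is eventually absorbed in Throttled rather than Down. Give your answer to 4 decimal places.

Let h(s) be the probability of absorption at Throttled starting from transient state s. Then h(Throttled) = 1 and h(Down) = 0. By first-step analysis:
h(Busy) = 0.36·0 + 0.32·h(Busy) + 0.32·1
Solving: h(Busy) = 0.4706.
Starting from Busy, the probability is 0.4706.

0.4706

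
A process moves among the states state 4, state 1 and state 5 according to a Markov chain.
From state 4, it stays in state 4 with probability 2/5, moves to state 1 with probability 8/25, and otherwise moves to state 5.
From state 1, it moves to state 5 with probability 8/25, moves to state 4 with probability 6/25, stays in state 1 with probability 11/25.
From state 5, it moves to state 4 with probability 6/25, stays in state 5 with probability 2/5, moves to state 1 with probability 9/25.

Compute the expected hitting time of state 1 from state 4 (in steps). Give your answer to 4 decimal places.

Let t(s) be the expected number of steps to first reach state 1 from state s, with t(state 1) = 0. Conditioning on the first step:
t(state 4) = 1 + 0.4·t(state 4) + 0.28·t(state 5)
t(state 5) = 1 + 0.24·t(state 4) + 0.4·t(state 5)
Solving: t(state 4) = 3.0055, t(state 5) = 2.8689.
Expected steps from state 4 to state 1: 3.0055.

3.0055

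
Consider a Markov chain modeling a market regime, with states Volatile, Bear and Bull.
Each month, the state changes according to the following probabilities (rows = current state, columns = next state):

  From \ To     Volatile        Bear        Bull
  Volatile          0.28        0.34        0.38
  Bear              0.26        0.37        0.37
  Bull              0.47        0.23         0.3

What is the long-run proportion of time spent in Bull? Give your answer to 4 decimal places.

Let the stationary distribution be π with π = πP and π_1 + π_2 + π_3 = 1.
π_1 = 0.28·π_1 + 0.26·π_2 + 0.47·π_3
π_2 = 0.34·π_1 + 0.37·π_2 + 0.23·π_3
Solving with the normalization constraint gives π = (0.3401, 0.3109, 0.3490).
So the stationary probability of Bull is 0.3490.

0.3490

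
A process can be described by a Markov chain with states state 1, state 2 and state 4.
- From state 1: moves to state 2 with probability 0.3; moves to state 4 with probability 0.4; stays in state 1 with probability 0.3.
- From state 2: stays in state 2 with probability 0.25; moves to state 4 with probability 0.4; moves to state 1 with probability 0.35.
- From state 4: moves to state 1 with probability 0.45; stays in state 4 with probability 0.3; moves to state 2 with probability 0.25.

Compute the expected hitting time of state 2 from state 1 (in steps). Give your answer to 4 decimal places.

Let t(s) be the expected number of steps to first reach state 2 from state s, with t(state 2) = 0. Conditioning on the first step:
t(state 1) = 1 + 0.3·t(state 1) + 0.4·t(state 4)
t(state 4) = 1 + 0.45·t(state 1) + 0.3·t(state 4)
Solving: t(state 1) = 3.5484, t(state 4) = 3.7097.
Expected steps from state 1 to state 2: 3.5484.

3.5484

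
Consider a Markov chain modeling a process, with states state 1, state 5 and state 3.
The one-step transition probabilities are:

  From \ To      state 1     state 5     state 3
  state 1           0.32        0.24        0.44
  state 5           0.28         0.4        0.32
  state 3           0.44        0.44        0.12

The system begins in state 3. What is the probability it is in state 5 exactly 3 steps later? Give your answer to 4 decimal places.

0.3633

Propagate the distribution vector 3 steps from state 3.
After 0 steps: (0.0000, 0.0000, 1.0000)
After 1 step: (0.4400, 0.4400, 0.1200)
After 2 steps: (0.3168, 0.3344, 0.3488)
After 3 steps: (0.3485, 0.3633, 0.2883)
P(in state 5 after 3 steps) = 0.3633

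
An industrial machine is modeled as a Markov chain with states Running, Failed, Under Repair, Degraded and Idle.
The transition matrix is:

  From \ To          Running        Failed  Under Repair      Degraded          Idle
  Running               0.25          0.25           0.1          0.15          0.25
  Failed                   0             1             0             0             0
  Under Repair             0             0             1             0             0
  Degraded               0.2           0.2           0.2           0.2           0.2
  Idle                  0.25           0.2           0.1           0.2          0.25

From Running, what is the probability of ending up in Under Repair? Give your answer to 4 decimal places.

0.3379

Let h(s) be the probability of absorption at Under Repair starting from transient state s. Then h(Under Repair) = 1 and h(Failed) = 0. By first-step analysis:
h(Running) = 0.25·h(Running) + 0.25·0 + 0.1·1 + 0.15·h(Degraded) + 0.25·h(Idle)
h(Degraded) = 0.2·h(Running) + 0.2·0 + 0.2·1 + 0.2·h(Degraded) + 0.2·h(Idle)
h(Idle) = 0.25·h(Running) + 0.2·0 + 0.1·1 + 0.2·h(Degraded) + 0.25·h(Idle)
Solving: h(Running) = 0.3379, h(Degraded) = 0.4242, h(Idle) = 0.3591.
Starting from Running, the probability is 0.3379.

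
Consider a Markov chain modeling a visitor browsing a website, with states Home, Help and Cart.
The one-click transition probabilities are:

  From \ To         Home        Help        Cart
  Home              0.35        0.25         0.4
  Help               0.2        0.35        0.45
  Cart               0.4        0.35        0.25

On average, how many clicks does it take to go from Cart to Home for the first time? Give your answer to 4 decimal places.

3.0303

Let t(s) be the expected number of clicks to first reach Home from state s, with t(Home) = 0. Conditioning on the first click:
t(Help) = 1 + 0.35·t(Help) + 0.45·t(Cart)
t(Cart) = 1 + 0.35·t(Help) + 0.25·t(Cart)
Solving: t(Help) = 3.6364, t(Cart) = 3.0303.
Expected clicks from Cart to Home: 3.0303.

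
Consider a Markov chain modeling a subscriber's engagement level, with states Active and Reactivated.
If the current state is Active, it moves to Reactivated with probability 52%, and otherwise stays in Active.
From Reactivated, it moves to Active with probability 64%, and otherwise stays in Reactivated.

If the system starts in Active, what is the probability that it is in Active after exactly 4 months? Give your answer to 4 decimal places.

Propagate the distribution vector 4 months from Active.
After 0 months: (1.0000, 0.0000)
After 1 month: (0.4800, 0.5200)
After 2 months: (0.5632, 0.4368)
After 3 months: (0.5499, 0.4501)
After 4 months: (0.5520, 0.4480)
P(in Active after 4 months) = 0.5520

0.5520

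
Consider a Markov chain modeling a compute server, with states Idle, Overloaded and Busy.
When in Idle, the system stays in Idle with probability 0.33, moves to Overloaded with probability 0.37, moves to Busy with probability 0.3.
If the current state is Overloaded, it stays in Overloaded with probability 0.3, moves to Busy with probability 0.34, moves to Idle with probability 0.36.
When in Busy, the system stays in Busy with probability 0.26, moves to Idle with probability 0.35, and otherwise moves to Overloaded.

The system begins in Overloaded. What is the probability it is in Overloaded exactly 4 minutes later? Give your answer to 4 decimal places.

0.3515

Propagate the distribution vector 4 minutes from Overloaded.
After 0 minutes: (0.0000, 1.0000, 0.0000)
After 1 minute: (0.3600, 0.3000, 0.3400)
After 2 minutes: (0.3458, 0.3558, 0.2984)
After 3 minutes: (0.3466, 0.3511, 0.3023)
After 4 minutes: (0.3466, 0.3515, 0.3020)
P(in Overloaded after 4 minutes) = 0.3515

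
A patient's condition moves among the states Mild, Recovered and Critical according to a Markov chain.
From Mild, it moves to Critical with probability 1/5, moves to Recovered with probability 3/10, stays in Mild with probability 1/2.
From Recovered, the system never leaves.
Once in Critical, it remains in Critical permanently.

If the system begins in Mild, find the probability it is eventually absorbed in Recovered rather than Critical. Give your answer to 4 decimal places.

Let h(s) be the probability of absorption at Recovered starting from transient state s. Then h(Recovered) = 1 and h(Critical) = 0. By first-step analysis:
h(Mild) = 0.5·h(Mild) + 0.3·1 + 0.2·0
Solving: h(Mild) = 0.6000.
Starting from Mild, the probability is 0.6000.

0.6000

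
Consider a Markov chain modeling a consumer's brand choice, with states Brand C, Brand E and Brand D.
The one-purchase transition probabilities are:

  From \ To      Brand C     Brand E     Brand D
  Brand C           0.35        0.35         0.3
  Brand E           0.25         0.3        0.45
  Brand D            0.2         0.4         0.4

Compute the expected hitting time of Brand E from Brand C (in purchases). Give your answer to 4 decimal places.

2.7273

Let t(s) be the expected number of purchases to first reach Brand E from state s, with t(Brand E) = 0. Conditioning on the first purchase:
t(Brand C) = 1 + 0.35·t(Brand C) + 0.3·t(Brand D)
t(Brand D) = 1 + 0.2·t(Brand C) + 0.4·t(Brand D)
Solving: t(Brand C) = 2.7273, t(Brand D) = 2.5758.
Expected purchases from Brand C to Brand E: 2.7273.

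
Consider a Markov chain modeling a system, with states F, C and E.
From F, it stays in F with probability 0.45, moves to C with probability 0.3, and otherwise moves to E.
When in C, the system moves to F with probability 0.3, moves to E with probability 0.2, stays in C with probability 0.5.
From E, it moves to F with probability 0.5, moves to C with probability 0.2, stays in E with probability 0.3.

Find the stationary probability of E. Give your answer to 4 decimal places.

0.2450

Let the stationary distribution be π with π = πP and π_1 + π_2 + π_3 = 1.
π_1 = 0.45·π_1 + 0.3·π_2 + 0.5·π_3
π_2 = 0.3·π_1 + 0.5·π_2 + 0.2·π_3
Solving with the normalization constraint gives π = (0.4106, 0.3444, 0.2450).
So the stationary probability of E is 0.2450.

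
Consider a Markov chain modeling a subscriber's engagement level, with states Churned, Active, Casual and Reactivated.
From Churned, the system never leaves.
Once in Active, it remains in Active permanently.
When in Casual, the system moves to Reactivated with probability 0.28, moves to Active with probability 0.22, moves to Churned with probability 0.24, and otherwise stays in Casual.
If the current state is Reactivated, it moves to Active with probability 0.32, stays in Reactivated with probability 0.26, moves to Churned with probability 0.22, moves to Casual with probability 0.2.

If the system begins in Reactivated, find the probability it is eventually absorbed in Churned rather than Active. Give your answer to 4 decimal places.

Let h(s) be the probability of absorption at Churned starting from transient state s. Then h(Churned) = 1 and h(Active) = 0. By first-step analysis:
h(Casual) = 0.24·1 + 0.22·0 + 0.26·h(Casual) + 0.28·h(Reactivated)
h(Reactivated) = 0.22·1 + 0.32·0 + 0.2·h(Casual) + 0.26·h(Reactivated)
Solving: h(Casual) = 0.4866, h(Reactivated) = 0.4288.
Starting from Reactivated, the probability is 0.4288.

0.4288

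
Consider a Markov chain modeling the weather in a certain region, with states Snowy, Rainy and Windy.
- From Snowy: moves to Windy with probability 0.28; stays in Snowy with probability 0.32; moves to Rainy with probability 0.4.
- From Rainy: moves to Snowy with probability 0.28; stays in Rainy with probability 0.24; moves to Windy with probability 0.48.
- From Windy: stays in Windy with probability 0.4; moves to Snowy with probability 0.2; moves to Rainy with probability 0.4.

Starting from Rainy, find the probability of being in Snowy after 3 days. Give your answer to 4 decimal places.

Propagate the distribution vector 3 days from Rainy.
After 0 days: (0.0000, 1.0000, 0.0000)
After 1 day: (0.2800, 0.2400, 0.4800)
After 2 days: (0.2528, 0.3616, 0.3856)
After 3 days: (0.2593, 0.3421, 0.3986)
P(in Snowy after 3 days) = 0.2593

0.2593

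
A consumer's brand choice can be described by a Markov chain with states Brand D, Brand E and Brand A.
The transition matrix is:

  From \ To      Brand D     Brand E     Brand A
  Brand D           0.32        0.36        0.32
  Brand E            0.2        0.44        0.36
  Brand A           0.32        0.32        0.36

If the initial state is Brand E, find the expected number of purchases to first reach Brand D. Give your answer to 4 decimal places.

4.1118

Let t(s) be the expected number of purchases to first reach Brand D from state s, with t(Brand D) = 0. Conditioning on the first purchase:
t(Brand E) = 1 + 0.44·t(Brand E) + 0.36·t(Brand A)
t(Brand A) = 1 + 0.32·t(Brand E) + 0.36·t(Brand A)
Solving: t(Brand E) = 4.1118, t(Brand A) = 3.6184.
Expected purchases from Brand E to Brand D: 4.1118.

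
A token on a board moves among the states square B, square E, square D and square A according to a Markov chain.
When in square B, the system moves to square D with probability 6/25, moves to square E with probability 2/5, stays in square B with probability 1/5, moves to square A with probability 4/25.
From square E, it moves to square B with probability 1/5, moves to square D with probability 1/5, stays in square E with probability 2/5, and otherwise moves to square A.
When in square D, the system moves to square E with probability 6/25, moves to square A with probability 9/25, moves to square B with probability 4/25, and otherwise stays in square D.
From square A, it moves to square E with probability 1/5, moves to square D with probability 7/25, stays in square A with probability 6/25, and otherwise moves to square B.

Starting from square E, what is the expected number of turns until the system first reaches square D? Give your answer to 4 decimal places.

4.4527

Let t(s) be the expected number of turns to first reach square D from state s, with t(square D) = 0. Conditioning on the first turn:
t(square B) = 1 + 0.2·t(square B) + 0.4·t(square E) + 0.16·t(square A)
t(square E) = 1 + 0.2·t(square B) + 0.4·t(square E) + 0.2·t(square A)
t(square A) = 1 + 0.28·t(square B) + 0.2·t(square E) + 0.24·t(square A)
Solving: t(square B) = 4.2899, t(square E) = 4.4527, t(square A) = 4.0680.
Expected turns from square E to square D: 4.4527.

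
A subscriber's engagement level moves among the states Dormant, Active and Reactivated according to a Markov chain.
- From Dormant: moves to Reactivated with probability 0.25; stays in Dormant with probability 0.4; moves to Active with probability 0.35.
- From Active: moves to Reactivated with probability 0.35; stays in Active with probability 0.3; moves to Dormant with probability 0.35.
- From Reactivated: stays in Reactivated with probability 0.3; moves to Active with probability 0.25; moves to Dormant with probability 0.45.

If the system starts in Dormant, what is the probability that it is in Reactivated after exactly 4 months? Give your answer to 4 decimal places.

Propagate the distribution vector 4 months from Dormant.
After 0 months: (1.0000, 0.0000, 0.0000)
After 1 month: (0.4000, 0.3500, 0.2500)
After 2 months: (0.3950, 0.3075, 0.2975)
After 3 months: (0.3995, 0.3049, 0.2956)
After 4 months: (0.3995, 0.3052, 0.2953)
P(in Reactivated after 4 months) = 0.2953

0.2953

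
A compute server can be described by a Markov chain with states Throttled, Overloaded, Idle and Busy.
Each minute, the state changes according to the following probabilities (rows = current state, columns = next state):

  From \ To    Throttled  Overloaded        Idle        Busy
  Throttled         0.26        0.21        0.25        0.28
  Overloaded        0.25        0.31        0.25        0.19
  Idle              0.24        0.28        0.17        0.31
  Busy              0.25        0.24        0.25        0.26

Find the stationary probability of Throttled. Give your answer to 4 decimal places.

0.2502

Let the stationary distribution be π with π = πP and π_1 + π_2 + π_3 + π_4 = 1.
π_1 = 0.26·π_1 + 0.25·π_2 + 0.24·π_3 + 0.25·π_4
π_2 = 0.21·π_1 + 0.31·π_2 + 0.28·π_3 + 0.24·π_4
π_3 = 0.25·π_1 + 0.25·π_2 + 0.17·π_3 + 0.25·π_4
Solving with the normalization constraint gives π = (0.2502, 0.2600, 0.2315, 0.2584).
So the stationary probability of Throttled is 0.2502.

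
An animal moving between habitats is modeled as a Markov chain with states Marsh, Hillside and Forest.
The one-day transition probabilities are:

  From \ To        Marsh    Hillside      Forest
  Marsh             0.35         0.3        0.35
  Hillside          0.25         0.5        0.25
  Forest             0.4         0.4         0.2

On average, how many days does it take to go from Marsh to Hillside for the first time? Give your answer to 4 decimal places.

Let t(s) be the expected number of days to first reach Hillside from state s, with t(Hillside) = 0. Conditioning on the first day:
t(Marsh) = 1 + 0.35·t(Marsh) + 0.35·t(Forest)
t(Forest) = 1 + 0.4·t(Marsh) + 0.2·t(Forest)
Solving: t(Marsh) = 3.0263, t(Forest) = 2.7632.
Expected days from Marsh to Hillside: 3.0263.

3.0263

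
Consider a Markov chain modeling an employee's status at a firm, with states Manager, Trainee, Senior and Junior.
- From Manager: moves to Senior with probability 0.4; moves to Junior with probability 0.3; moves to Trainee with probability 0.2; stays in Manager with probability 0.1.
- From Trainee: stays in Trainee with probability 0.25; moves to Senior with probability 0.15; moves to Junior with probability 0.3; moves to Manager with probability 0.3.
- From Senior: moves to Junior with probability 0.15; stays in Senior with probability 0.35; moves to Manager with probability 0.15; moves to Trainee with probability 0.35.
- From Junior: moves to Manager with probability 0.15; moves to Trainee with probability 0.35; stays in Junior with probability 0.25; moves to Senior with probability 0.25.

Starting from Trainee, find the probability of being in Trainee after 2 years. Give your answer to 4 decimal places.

Propagate the distribution vector 2 years from Trainee.
After 0 years: (0.0000, 1.0000, 0.0000, 0.0000)
After 1 year: (0.3000, 0.2500, 0.1500, 0.3000)
After 2 years: (0.1725, 0.2800, 0.2850, 0.2625)
P(in Trainee after 2 years) = 0.2800

0.2800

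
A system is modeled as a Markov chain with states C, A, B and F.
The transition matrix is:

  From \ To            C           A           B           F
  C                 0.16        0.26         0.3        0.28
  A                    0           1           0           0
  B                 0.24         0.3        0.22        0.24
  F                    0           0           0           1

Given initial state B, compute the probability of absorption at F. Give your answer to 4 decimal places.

Let h(s) be the probability of absorption at F starting from transient state s. Then h(F) = 1 and h(A) = 0. By first-step analysis:
h(C) = 0.16·h(C) + 0.26·0 + 0.3·h(B) + 0.28·1
h(B) = 0.24·h(C) + 0.3·0 + 0.22·h(B) + 0.24·1
Solving: h(C) = 0.4979, h(B) = 0.4609.
Starting from B, the probability is 0.4609.

0.4609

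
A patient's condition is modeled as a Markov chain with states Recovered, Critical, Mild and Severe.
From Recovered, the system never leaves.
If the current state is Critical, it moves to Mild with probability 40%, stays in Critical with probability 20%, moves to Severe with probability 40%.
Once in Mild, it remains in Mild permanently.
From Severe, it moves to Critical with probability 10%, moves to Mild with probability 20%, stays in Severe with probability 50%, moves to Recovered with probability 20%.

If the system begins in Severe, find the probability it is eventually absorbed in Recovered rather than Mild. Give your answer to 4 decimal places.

0.4444

Let h(s) be the probability of absorption at Recovered starting from transient state s. Then h(Recovered) = 1 and h(Mild) = 0. By first-step analysis:
h(Critical) = 0.2·h(Critical) + 0.4·0 + 0.4·h(Severe)
h(Severe) = 0.2·1 + 0.1·h(Critical) + 0.2·0 + 0.5·h(Severe)
Solving: h(Critical) = 0.2222, h(Severe) = 0.4444.
Starting from Severe, the probability is 0.4444.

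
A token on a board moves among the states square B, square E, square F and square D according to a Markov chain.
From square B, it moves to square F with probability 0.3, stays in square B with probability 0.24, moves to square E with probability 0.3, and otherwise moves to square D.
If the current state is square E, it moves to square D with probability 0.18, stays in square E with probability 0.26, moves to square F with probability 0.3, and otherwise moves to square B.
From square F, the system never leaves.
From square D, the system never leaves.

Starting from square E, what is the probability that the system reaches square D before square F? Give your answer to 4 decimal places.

Let h(s) be the probability of absorption at square D starting from transient state s. Then h(square D) = 1 and h(square F) = 0. By first-step analysis:
h(square B) = 0.24·h(square B) + 0.3·h(square E) + 0.3·0 + 0.16·1
h(square E) = 0.26·h(square B) + 0.26·h(square E) + 0.3·0 + 0.18·1
Solving: h(square B) = 0.3559, h(square E) = 0.3683.
Starting from square E, the probability is 0.3683.

0.3683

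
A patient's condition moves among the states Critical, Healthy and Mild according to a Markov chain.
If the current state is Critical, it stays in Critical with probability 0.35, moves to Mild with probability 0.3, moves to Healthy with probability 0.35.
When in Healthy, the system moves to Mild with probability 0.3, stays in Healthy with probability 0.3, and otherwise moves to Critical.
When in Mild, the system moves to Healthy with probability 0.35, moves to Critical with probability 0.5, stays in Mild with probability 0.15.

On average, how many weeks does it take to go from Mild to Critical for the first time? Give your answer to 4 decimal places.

2.1429

Let t(s) be the expected number of weeks to first reach Critical from state s, with t(Critical) = 0. Conditioning on the first week:
t(Healthy) = 1 + 0.3·t(Healthy) + 0.3·t(Mild)
t(Mild) = 1 + 0.35·t(Healthy) + 0.15·t(Mild)
Solving: t(Healthy) = 2.3469, t(Mild) = 2.1429.
Expected weeks from Mild to Critical: 2.1429.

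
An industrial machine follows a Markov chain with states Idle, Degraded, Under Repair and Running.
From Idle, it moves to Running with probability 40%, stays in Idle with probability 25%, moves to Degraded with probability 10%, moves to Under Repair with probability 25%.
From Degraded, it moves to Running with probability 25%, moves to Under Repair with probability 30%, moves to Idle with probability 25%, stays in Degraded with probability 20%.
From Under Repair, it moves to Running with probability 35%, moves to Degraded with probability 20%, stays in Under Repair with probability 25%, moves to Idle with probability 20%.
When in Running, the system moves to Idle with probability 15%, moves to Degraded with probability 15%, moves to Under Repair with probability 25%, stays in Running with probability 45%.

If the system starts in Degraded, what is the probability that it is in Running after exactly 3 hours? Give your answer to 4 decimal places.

Propagate the distribution vector 3 hours from Degraded.
After 0 hours: (0.0000, 1.0000, 0.0000, 0.0000)
After 1 hour: (0.2500, 0.2000, 0.3000, 0.2500)
After 2 hours: (0.2100, 0.1625, 0.2600, 0.3675)
After 3 hours: (0.2003, 0.1606, 0.2581, 0.3810)
P(in Running after 3 hours) = 0.3810

0.3810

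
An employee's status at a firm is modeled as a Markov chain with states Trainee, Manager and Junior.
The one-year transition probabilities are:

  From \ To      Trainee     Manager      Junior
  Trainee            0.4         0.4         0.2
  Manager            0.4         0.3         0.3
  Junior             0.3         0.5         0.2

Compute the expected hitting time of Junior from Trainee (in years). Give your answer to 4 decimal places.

4.2308

Let t(s) be the expected number of years to first reach Junior from state s, with t(Junior) = 0. Conditioning on the first year:
t(Trainee) = 1 + 0.4·t(Trainee) + 0.4·t(Manager)
t(Manager) = 1 + 0.4·t(Trainee) + 0.3·t(Manager)
Solving: t(Trainee) = 4.2308, t(Manager) = 3.8462.
Expected years from Trainee to Junior: 4.2308.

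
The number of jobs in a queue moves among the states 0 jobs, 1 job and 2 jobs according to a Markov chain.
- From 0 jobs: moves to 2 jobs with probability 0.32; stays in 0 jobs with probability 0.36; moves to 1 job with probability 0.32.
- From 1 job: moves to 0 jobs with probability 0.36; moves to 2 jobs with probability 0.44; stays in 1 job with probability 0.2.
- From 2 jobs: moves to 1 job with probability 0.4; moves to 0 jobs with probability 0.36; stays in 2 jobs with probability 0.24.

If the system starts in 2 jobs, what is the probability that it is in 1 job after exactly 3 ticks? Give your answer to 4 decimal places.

Propagate the distribution vector 3 ticks from 2 jobs.
After 0 ticks: (0.0000, 0.0000, 1.0000)
After 1 tick: (0.3600, 0.4000, 0.2400)
After 2 ticks: (0.3600, 0.2912, 0.3488)
After 3 ticks: (0.3600, 0.3130, 0.3270)
P(in 1 job after 3 ticks) = 0.3130

0.3130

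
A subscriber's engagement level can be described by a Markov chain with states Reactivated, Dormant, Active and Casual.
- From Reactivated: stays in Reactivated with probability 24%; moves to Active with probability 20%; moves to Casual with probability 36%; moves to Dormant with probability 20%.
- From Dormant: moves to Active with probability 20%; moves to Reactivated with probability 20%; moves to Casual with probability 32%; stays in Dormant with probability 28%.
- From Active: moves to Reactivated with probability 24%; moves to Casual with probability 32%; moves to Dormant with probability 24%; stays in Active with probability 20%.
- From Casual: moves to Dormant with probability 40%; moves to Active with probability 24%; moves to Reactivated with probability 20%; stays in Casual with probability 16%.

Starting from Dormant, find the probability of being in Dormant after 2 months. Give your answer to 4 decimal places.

Propagate the distribution vector 2 months from Dormant.
After 0 months: (0.0000, 1.0000, 0.0000, 0.0000)
After 1 month: (0.2000, 0.2800, 0.2000, 0.3200)
After 2 months: (0.2160, 0.2944, 0.2128, 0.2768)
P(in Dormant after 2 months) = 0.2944

0.2944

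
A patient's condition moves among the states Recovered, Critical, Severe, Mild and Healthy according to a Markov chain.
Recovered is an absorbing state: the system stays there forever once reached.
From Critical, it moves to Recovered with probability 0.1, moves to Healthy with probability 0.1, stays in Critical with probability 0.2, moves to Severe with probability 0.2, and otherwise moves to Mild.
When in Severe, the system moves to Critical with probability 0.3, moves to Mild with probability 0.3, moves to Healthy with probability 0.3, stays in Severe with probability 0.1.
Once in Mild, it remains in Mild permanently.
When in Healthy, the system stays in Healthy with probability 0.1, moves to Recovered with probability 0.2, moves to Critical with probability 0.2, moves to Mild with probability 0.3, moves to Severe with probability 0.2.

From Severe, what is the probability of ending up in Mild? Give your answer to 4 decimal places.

0.8294

Let h(s) be the probability of absorption at Mild starting from transient state s. Then h(Mild) = 1 and h(Recovered) = 0. By first-step analysis:
h(Critical) = 0.1·0 + 0.2·h(Critical) + 0.2·h(Severe) + 0.4·1 + 0.1·h(Healthy)
h(Severe) = 0.3·h(Critical) + 0.1·h(Severe) + 0.3·1 + 0.3·h(Healthy)
h(Healthy) = 0.2·0 + 0.2·h(Critical) + 0.2·h(Severe) + 0.3·1 + 0.1·h(Healthy)
Solving: h(Critical) = 0.7941, h(Severe) = 0.8294, h(Healthy) = 0.6941.
Starting from Severe, the probability is 0.8294.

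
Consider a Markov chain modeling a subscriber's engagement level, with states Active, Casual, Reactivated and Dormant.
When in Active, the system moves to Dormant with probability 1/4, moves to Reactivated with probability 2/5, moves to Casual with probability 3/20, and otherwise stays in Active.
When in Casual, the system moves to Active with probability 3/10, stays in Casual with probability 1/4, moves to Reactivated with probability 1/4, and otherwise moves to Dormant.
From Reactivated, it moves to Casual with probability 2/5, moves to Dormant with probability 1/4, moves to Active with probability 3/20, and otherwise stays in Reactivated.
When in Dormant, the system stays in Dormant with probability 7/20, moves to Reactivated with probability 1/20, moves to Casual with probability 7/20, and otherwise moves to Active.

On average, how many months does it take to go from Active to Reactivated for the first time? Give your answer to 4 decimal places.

Let t(s) be the expected number of months to first reach Reactivated from state s, with t(Reactivated) = 0. Conditioning on the first month:
t(Active) = 1 + 0.2·t(Active) + 0.15·t(Casual) + 0.25·t(Dormant)
t(Casual) = 1 + 0.3·t(Active) + 0.25·t(Casual) + 0.2·t(Dormant)
t(Dormant) = 1 + 0.25·t(Active) + 0.35·t(Casual) + 0.35·t(Dormant)
Solving: t(Active) = 3.6587, t(Casual) = 4.1829, t(Dormant) = 5.1980.
Expected months from Active to Reactivated: 3.6587.

3.6587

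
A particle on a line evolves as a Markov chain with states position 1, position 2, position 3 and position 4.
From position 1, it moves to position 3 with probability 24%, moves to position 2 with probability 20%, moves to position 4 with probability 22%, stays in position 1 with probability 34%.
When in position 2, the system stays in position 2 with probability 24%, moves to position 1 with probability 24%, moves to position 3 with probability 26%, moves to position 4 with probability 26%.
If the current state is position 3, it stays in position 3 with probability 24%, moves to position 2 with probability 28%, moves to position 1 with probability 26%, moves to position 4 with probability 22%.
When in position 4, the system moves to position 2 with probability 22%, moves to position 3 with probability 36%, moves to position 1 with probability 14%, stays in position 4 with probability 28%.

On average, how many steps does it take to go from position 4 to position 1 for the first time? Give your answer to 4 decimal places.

4.9937

Let t(s) be the expected number of steps to first reach position 1 from state s, with t(position 1) = 0. Conditioning on the first step:
t(position 2) = 1 + 0.24·t(position 2) + 0.26·t(position 3) + 0.26·t(position 4)
t(position 3) = 1 + 0.28·t(position 2) + 0.24·t(position 3) + 0.22·t(position 4)
t(position 4) = 1 + 0.22·t(position 2) + 0.36·t(position 3) + 0.28·t(position 4)
Solving: t(position 2) = 4.5412, t(position 3) = 4.4344, t(position 4) = 4.9937.
Expected steps from position 4 to position 1: 4.9937.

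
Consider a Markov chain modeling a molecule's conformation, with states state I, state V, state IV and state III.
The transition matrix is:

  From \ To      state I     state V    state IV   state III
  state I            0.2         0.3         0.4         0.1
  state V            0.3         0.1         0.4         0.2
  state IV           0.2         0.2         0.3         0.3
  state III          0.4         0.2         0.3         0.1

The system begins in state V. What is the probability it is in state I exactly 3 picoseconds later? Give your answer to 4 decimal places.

0.2600

Propagate the distribution vector 3 picoseconds from state V.
After 0 picoseconds: (0.0000, 1.0000, 0.0000, 0.0000)
After 1 picosecond: (0.3000, 0.1000, 0.4000, 0.2000)
After 2 picoseconds: (0.2500, 0.2200, 0.3400, 0.1900)
After 3 picoseconds: (0.2600, 0.2030, 0.3470, 0.1900)
P(in state I after 3 picoseconds) = 0.2600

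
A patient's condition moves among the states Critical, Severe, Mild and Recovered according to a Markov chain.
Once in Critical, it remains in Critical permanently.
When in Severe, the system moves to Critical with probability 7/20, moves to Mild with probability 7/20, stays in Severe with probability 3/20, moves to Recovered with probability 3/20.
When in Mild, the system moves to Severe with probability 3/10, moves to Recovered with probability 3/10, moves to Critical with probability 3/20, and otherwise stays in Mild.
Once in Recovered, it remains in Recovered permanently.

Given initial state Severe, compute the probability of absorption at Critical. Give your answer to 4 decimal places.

Let h(s) be the probability of absorption at Critical starting from transient state s. Then h(Critical) = 1 and h(Recovered) = 0. By first-step analysis:
h(Severe) = 0.35·1 + 0.15·h(Severe) + 0.35·h(Mild) + 0.15·0
h(Mild) = 0.15·1 + 0.3·h(Severe) + 0.25·h(Mild) + 0.3·0
Solving: h(Severe) = 0.5915, h(Mild) = 0.4366.
Starting from Severe, the probability is 0.5915.

0.5915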